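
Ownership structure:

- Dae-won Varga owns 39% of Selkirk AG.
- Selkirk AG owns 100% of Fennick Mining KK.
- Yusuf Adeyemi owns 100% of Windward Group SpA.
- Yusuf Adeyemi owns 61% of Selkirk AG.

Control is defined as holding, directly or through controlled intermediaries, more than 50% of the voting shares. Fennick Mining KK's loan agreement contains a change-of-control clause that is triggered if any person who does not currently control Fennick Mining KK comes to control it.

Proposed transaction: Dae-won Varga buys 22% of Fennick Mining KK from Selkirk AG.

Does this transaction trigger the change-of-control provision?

The purchase adds only to Dae-won's holdings (Selkirk's stake shrinks), so Dae-won is the only person who could newly come to control Fennick.
Dae-won's largest direct stake is 39% in Selkirk, which does not meet the threshold, so Dae-won controls no company.
Neither Dae-won nor any entity Dae-won controls holds any voting interest in Fennick.
So before the transaction, Dae-won does not control Fennick.
After the purchase, Dae-won holds 22% of Fennick directly, and Selkirk's stake falls to 78%.
After the transaction, Dae-won's side holds 22% of Fennick, not > 50%, so Dae-won still does not control Fennick.
No new person acquires control, so the clause is not triggered.

No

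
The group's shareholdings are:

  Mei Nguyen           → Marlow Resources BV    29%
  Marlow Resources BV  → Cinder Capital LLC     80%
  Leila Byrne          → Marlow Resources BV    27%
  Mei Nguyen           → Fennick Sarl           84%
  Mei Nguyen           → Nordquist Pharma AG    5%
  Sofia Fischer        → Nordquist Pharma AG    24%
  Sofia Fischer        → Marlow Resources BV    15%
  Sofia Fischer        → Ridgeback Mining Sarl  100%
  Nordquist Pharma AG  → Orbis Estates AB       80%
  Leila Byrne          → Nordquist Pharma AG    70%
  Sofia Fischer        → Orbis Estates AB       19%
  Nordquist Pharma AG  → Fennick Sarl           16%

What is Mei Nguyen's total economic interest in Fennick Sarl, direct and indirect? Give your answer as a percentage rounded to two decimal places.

84.80%

Mei reaches Fennick along 2 paths.
Direct stake: 84% = 84%.
Via Nordquist: 5% × 16% = 0.8%.
Total: 84% + 0.8% = 84.8%.
Rounded: 84.80%.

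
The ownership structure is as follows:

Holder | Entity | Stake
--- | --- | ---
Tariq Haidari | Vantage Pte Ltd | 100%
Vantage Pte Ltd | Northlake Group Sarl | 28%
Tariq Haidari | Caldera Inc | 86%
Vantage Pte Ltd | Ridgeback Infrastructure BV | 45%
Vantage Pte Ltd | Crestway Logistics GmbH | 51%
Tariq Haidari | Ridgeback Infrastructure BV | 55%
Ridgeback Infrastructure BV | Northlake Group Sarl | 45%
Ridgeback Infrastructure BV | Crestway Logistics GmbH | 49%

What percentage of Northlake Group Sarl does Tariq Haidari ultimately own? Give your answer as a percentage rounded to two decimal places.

73.00%

Tariq reaches Northlake along 3 paths.
Via Vantage: 100% × 28% = 28%.
Via Ridgeback: 55% × 45% = 24.75%.
Via Vantage → Ridgeback: 100% × 45% × 45% = 20.25%.
Total: 28% + 24.75% + 20.25% = 73%.
Rounded: 73.00%.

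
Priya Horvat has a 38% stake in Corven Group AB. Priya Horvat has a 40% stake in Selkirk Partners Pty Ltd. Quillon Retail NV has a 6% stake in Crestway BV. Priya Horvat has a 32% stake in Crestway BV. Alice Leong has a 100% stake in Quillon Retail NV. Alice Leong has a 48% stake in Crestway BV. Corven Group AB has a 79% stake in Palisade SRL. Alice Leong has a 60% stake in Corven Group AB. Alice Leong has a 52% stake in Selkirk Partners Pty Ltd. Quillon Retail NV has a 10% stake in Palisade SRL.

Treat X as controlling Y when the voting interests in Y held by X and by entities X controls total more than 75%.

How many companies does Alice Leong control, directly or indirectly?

Alice holds 100% of Quillon, so Alice controls Quillon.
No other company's threshold is met.
Alice controls 1 company.

1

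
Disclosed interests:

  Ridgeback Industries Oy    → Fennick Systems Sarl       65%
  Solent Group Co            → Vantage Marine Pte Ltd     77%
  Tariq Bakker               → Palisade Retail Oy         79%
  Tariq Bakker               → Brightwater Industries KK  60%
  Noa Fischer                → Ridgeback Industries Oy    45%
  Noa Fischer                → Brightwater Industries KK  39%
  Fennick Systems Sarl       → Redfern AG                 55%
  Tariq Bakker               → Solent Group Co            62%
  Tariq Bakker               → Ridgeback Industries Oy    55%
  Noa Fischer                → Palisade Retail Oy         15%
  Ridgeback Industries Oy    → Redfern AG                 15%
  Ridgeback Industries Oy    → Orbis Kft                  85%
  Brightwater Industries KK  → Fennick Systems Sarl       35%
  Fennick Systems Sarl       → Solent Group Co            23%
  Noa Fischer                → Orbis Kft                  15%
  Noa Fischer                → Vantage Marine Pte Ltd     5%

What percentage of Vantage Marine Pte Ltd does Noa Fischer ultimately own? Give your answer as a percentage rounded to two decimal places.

12.60%

Noa reaches Vantage along 3 paths.
Via Brightwater → Fennick → Solent: 39% × 35% × 23% × 77% = 2.417415%.
Via Ridgeback → Fennick → Solent: 45% × 65% × 23% × 77% = 5.180175%.
Direct stake: 5% = 5%.
Total: 2.417415% + 5.180175% + 5% = 12.59759%.
Rounded: 12.60%.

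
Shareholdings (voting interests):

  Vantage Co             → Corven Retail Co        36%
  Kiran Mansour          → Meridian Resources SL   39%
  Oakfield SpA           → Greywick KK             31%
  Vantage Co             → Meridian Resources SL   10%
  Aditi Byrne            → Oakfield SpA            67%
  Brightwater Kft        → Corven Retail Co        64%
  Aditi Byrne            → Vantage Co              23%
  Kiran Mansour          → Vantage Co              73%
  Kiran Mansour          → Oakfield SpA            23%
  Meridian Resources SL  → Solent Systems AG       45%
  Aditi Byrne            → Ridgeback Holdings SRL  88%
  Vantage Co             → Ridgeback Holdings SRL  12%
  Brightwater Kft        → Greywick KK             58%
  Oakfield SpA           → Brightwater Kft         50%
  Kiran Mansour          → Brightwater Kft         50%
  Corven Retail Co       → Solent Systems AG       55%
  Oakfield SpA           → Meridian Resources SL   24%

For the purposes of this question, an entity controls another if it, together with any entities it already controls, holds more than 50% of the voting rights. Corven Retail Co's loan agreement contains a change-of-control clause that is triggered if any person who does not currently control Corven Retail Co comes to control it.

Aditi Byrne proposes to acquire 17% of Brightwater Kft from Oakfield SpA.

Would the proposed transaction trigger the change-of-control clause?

No

The purchase adds only to Aditi's holdings (Oakfield's stake shrinks), so Aditi is the only person who could newly come to control Corven.
Aditi holds 67% of Oakfield, so Aditi controls Oakfield.
Aditi holds 88% of Ridgeback, so Aditi controls Ridgeback.
Neither Aditi nor any entity Aditi controls holds any voting interest in Corven.
So before the transaction, Aditi does not control Corven.
After the purchase, Aditi holds 17% of Brightwater directly, and Oakfield's stake falls to 33%.
Aditi's side now holds 33% + 17% = 50% of Brightwater, not > 50%, so Aditi still does not control Brightwater.
After the transaction, neither Aditi nor any entity Aditi controls holds a voting interest in Corven, so Aditi still does not control it.
No new person acquires control, so the clause is not triggered.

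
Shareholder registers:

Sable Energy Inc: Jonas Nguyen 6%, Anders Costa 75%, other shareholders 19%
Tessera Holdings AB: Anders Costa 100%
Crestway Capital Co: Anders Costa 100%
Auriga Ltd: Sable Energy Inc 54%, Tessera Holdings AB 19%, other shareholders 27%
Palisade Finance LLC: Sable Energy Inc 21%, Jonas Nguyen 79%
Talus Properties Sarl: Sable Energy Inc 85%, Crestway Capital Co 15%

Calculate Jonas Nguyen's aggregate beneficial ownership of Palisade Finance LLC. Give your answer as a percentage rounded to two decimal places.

Jonas reaches Palisade along 2 paths.
Via Sable: 6% × 21% = 1.26%.
Direct stake: 79% = 79%.
Total: 1.26% + 79% = 80.26%.

80.26%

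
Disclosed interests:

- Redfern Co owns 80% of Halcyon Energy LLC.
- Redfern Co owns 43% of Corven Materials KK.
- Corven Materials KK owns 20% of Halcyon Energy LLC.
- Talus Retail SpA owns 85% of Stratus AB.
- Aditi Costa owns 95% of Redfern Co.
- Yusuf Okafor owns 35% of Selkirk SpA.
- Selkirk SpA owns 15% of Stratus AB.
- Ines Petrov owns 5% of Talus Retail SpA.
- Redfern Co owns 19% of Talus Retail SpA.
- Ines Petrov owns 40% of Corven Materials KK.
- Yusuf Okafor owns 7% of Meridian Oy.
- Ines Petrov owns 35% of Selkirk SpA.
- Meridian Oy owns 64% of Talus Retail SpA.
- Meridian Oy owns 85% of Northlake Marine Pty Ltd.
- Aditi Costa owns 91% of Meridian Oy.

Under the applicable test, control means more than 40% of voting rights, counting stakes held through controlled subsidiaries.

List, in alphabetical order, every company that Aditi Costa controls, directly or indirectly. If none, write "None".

Corven Materials KK, Halcyon Energy LLC, Meridian Oy, Northlake Marine Pty Ltd, Redfern Co, Stratus AB, Talus Retail SpA

Aditi holds 95% of Redfern, so Aditi controls Redfern.
Aditi holds 91% of Meridian, so Aditi controls Meridian.
Redfern and Meridian together hold 19% + 64% = 83% of Talus, so Aditi controls Talus.
Redfern holds 43% of Corven, so Aditi controls Corven.
Corven and Redfern together hold 20% + 80% = 100% of Halcyon, so Aditi controls Halcyon.
Meridian holds 85% of Northlake, so Aditi controls Northlake.
Talus holds 85% of Stratus, so Aditi controls Stratus.
No other company's threshold is met.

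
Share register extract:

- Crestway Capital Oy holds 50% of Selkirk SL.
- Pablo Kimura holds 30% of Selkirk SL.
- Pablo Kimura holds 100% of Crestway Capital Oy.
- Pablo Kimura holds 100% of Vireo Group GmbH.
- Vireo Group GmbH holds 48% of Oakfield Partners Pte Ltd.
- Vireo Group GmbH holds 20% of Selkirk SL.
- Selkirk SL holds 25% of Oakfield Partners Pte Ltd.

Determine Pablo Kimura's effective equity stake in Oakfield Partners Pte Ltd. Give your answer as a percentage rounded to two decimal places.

73.00%

Pablo reaches Oakfield along 4 paths.
Via Vireo: 100% × 48% = 48%.
Via Crestway → Selkirk: 100% × 50% × 25% = 12.5%.
Via Selkirk: 30% × 25% = 7.5%.
Via Vireo → Selkirk: 100% × 20% × 25% = 5%.
Total: 48% + 12.5% + 7.5% + 5% = 73%.
Rounded: 73.00%.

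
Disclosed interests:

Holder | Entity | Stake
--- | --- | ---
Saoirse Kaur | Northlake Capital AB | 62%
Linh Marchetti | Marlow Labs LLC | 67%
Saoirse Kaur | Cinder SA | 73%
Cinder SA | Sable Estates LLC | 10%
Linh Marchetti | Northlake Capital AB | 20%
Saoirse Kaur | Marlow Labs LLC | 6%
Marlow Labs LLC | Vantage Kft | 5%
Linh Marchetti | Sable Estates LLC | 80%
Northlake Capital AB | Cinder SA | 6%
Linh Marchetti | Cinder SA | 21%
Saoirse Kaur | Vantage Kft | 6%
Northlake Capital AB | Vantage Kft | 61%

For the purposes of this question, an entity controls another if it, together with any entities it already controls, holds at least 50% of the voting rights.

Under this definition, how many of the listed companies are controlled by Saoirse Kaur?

3

Saoirse holds 62% of Northlake, so Saoirse controls Northlake.
Northlake and Saoirse together hold 6% + 73% = 79% of Cinder, so Saoirse controls Cinder.
Saoirse and Northlake together hold 6% + 61% = 67% of Vantage, so Saoirse controls Vantage.
No other company's threshold is met.
Saoirse controls 3 companies.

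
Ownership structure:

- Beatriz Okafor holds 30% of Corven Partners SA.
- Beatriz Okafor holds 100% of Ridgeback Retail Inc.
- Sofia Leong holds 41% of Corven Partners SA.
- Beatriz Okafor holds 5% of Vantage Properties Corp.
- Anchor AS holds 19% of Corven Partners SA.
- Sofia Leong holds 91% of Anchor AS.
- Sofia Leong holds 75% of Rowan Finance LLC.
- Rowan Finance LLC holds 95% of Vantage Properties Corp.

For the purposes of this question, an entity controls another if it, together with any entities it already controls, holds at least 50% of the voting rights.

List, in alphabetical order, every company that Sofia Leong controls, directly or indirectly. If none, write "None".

Sofia holds 75% of Rowan, so Sofia controls Rowan.
Sofia holds 91% of Anchor, so Sofia controls Anchor.
Sofia and Anchor together hold 41% + 19% = 60% of Corven, so Sofia controls Corven.
Rowan holds 95% of Vantage, so Sofia controls Vantage.
No other company's threshold is met.

Anchor AS, Corven Partners SA, Rowan Finance LLC, Vantage Properties Corp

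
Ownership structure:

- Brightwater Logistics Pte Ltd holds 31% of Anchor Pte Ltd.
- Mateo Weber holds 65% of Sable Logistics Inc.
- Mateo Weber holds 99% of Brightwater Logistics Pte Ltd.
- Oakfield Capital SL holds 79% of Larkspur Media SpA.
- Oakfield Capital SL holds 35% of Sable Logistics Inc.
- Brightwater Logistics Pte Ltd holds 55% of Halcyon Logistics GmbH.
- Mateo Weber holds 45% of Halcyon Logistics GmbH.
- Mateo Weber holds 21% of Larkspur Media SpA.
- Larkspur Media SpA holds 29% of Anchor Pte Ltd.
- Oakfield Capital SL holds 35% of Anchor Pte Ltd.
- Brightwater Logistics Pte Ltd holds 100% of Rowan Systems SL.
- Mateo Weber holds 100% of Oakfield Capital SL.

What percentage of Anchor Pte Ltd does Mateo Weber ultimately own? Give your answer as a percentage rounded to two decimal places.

94.69%

Mateo reaches Anchor along 4 paths.
Via Oakfield: 100% × 35% = 35%.
Via Larkspur: 21% × 29% = 6.09%.
Via Oakfield → Larkspur: 100% × 79% × 29% = 22.91%.
Via Brightwater: 99% × 31% = 30.69%.
Total: 35% + 6.09% + 22.91% + 30.69% = 94.69%.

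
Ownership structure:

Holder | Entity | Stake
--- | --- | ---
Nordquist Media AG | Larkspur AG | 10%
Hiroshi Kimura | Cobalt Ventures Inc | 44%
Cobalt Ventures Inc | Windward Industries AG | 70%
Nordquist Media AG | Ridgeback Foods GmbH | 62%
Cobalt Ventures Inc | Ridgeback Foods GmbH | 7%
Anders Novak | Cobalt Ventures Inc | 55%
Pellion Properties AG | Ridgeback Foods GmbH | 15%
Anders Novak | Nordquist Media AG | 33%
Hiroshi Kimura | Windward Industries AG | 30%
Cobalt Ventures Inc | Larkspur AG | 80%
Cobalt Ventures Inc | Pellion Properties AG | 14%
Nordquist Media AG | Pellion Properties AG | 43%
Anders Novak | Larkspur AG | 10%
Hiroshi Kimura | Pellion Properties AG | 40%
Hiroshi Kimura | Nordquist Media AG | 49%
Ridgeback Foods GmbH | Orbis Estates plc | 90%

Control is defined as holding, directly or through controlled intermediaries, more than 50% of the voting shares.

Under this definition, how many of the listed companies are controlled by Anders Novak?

Anders holds 55% of Cobalt, so Anders controls Cobalt.
Cobalt and Anders together hold 80% + 10% = 90% of Larkspur, so Anders controls Larkspur.
Cobalt holds 70% of Windward, so Anders controls Windward.
No other company's threshold is met.
Anders controls 3 companies.

3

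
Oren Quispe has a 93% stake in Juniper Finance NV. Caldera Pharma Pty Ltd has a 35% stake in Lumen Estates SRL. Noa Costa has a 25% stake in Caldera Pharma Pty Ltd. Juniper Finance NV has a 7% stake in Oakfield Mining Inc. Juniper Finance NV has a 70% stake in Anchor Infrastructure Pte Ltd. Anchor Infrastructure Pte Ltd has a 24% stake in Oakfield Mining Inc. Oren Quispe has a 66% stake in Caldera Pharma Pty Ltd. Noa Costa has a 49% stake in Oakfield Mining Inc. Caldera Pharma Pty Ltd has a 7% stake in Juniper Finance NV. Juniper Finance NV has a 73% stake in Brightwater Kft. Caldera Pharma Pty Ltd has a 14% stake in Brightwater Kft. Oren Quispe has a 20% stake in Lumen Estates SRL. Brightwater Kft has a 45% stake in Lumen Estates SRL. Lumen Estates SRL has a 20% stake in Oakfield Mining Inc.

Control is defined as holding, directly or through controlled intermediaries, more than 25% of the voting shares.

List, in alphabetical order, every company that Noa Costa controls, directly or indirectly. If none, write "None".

Noa holds 49% of Oakfield, so Noa controls Oakfield.
No other company's threshold is met.

Oakfield Mining Inc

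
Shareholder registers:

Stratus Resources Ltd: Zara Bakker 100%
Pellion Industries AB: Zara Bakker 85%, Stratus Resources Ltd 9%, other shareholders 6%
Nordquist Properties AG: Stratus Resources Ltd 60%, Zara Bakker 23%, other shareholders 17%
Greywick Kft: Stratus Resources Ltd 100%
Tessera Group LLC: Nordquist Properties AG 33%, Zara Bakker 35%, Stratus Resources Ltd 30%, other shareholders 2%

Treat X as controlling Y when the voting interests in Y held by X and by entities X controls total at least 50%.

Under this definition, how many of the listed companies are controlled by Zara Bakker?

Zara holds 100% of Stratus, so Zara controls Stratus.
Zara and Stratus together hold 85% + 9% = 94% of Pellion, so Zara controls Pellion.
Stratus and Zara together hold 60% + 23% = 83% of Nordquist, so Zara controls Nordquist.
Stratus holds 100% of Greywick, so Zara controls Greywick.
Nordquist and Zara and Stratus together hold 33% + 35% + 30% = 98% of Tessera, so Zara controls Tessera.
Zara controls 5 companies.

5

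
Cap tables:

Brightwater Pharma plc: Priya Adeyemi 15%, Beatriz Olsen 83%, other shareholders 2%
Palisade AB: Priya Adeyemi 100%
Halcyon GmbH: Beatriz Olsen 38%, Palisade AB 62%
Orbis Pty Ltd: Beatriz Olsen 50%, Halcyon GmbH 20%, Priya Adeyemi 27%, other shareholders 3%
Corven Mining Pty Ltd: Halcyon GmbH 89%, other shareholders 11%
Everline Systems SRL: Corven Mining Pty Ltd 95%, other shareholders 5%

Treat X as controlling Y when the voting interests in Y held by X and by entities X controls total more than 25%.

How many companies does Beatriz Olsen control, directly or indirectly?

Beatriz holds 83% of Brightwater, so Beatriz controls Brightwater.
Beatriz holds 38% of Halcyon, so Beatriz controls Halcyon.
Beatriz and Halcyon together hold 50% + 20% = 70% of Orbis, so Beatriz controls Orbis.
Halcyon holds 89% of Corven, so Beatriz controls Corven.
Corven holds 95% of Everline, so Beatriz controls Everline.
No other company's threshold is met.
Beatriz controls 5 companies.

5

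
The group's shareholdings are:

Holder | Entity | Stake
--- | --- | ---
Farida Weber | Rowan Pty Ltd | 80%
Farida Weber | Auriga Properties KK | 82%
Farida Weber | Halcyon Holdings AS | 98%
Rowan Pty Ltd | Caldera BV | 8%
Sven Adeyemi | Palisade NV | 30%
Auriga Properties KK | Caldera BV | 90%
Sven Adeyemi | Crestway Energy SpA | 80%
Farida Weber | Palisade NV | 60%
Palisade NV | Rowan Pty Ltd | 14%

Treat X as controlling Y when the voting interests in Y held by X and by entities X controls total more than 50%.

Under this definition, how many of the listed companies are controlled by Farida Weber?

Farida holds 60% of Palisade, so Farida controls Palisade.
Palisade and Farida together hold 14% + 80% = 94% of Rowan, so Farida controls Rowan.
Farida holds 82% of Auriga, so Farida controls Auriga.
Farida holds 98% of Halcyon, so Farida controls Halcyon.
Rowan and Auriga together hold 8% + 90% = 98% of Caldera, so Farida controls Caldera.
No other company's threshold is met.
Farida controls 5 companies.

5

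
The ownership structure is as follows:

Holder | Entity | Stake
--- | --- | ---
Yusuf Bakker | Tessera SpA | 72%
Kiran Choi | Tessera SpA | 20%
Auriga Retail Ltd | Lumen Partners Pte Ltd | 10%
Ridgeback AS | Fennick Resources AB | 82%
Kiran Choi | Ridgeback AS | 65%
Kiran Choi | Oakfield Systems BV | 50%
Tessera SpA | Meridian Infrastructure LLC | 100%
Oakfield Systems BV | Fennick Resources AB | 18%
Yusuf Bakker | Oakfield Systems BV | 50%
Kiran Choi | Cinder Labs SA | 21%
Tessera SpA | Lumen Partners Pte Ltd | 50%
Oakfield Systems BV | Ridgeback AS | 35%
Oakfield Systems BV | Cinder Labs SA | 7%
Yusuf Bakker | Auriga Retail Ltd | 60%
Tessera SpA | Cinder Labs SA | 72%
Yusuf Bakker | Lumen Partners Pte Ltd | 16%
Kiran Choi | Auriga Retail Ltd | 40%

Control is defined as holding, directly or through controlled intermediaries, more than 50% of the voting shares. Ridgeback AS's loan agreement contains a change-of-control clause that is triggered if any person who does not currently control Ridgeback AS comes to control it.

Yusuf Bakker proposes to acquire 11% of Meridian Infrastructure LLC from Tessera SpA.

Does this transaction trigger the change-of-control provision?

The purchase adds only to Yusuf's holdings (Tessera's stake shrinks), so Yusuf is the only person who could newly come to control Ridgeback.
Yusuf holds 72% of Tessera, so Yusuf controls Tessera.
Tessera holds 100% of Meridian, so Yusuf controls Meridian.
Yusuf holds 60% of Auriga, so Yusuf controls Auriga.
Tessera and Yusuf and Auriga together hold 50% + 16% + 10% = 76% of Lumen, so Yusuf controls Lumen.
Tessera holds 72% of Cinder, so Yusuf controls Cinder.
Neither Yusuf nor any entity Yusuf controls holds any voting interest in Ridgeback.
So before the transaction, Yusuf does not control Ridgeback.
After the purchase, Yusuf holds 11% of Meridian directly, and Tessera's stake falls to 89%.
Tessera and Yusuf together hold 89% + 11% = 100% of Meridian, so Yusuf controls Meridian.
After the transaction, neither Yusuf nor any entity Yusuf controls holds a voting interest in Ridgeback, so Yusuf still does not control it.
No new person acquires control, so the clause is not triggered.

No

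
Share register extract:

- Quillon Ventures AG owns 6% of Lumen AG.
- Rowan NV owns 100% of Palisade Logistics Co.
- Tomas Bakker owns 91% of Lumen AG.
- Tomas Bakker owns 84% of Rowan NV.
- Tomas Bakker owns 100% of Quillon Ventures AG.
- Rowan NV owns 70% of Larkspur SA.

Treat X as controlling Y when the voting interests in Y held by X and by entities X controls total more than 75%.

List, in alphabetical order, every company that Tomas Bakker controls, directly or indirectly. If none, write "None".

Tomas holds 84% of Rowan, so Tomas controls Rowan.
Tomas holds 100% of Quillon, so Tomas controls Quillon.
Tomas and Quillon together hold 91% + 6% = 97% of Lumen, so Tomas controls Lumen.
Rowan holds 100% of Palisade, so Tomas controls Palisade.
No other company's threshold is met.

Lumen AG, Palisade Logistics Co, Quillon Ventures AG, Rowan NV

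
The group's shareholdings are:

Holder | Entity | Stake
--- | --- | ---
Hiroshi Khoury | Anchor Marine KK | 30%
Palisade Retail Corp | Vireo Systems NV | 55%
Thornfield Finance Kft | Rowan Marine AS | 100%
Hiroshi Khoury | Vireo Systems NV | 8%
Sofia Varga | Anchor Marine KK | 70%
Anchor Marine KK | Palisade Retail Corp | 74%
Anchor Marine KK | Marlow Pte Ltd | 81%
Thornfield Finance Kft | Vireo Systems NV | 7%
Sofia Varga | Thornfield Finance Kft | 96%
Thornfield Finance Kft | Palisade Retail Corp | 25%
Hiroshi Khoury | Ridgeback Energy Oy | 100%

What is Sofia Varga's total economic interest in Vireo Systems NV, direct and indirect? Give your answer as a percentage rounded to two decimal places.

Sofia reaches Vireo along 3 paths.
Via Thornfield → Palisade: 96% × 25% × 55% = 13.2%.
Via Anchor → Palisade: 70% × 74% × 55% = 28.49%.
Via Thornfield: 96% × 7% = 6.72%.
Total: 13.2% + 28.49% + 6.72% = 48.41%.

48.41%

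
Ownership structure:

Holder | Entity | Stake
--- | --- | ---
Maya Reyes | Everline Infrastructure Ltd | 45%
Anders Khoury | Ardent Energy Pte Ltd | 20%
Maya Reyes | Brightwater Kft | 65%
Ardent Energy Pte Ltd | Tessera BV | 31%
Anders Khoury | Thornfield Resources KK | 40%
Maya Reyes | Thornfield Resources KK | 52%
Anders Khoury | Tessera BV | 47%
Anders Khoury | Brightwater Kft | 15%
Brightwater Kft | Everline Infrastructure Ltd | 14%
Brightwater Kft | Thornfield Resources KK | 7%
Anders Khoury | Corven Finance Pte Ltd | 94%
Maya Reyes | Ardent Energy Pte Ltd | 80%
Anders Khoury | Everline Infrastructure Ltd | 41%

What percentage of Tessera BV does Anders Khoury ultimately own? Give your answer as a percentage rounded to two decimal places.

53.20%

Anders reaches Tessera along 2 paths.
Via Ardent: 20% × 31% = 6.2%.
Direct stake: 47% = 47%.
Total: 6.2% + 47% = 53.2%.
Rounded: 53.20%.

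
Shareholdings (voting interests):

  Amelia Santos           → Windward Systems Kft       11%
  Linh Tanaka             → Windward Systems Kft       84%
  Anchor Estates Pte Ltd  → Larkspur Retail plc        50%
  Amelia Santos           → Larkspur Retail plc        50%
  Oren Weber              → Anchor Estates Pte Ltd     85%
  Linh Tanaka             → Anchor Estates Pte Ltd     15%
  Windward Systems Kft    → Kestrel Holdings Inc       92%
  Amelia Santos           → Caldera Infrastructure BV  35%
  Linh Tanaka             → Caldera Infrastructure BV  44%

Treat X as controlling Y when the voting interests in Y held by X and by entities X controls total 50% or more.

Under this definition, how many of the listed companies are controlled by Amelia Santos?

1

Amelia holds 50% of Larkspur, so Amelia controls Larkspur.
No other company's threshold is met.
Amelia controls 1 company.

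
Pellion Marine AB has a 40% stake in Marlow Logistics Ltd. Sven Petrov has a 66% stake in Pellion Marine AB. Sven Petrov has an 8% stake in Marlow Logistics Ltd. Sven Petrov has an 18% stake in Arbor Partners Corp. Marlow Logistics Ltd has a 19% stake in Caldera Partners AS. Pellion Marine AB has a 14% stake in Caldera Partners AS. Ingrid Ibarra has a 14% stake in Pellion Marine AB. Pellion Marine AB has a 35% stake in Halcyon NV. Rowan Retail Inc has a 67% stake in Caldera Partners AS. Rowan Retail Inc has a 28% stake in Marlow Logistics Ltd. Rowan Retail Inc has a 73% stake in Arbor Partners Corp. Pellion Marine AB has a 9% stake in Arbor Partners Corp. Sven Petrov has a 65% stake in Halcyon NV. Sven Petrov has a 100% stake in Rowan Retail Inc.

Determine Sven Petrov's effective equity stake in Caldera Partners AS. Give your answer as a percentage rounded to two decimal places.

Sven reaches Caldera along 5 paths.
Via Rowan: 100% × 67% = 67%.
Via Pellion: 66% × 14% = 9.24%.
Via Marlow: 8% × 19% = 1.52%.
Via Rowan → Marlow: 100% × 28% × 19% = 5.32%.
Via Pellion → Marlow: 66% × 40% × 19% = 5.016%.
Total: 67% + 9.24% + 1.52% + 5.32% + 5.016% = 88.096%.
Rounded: 88.10%.

88.10%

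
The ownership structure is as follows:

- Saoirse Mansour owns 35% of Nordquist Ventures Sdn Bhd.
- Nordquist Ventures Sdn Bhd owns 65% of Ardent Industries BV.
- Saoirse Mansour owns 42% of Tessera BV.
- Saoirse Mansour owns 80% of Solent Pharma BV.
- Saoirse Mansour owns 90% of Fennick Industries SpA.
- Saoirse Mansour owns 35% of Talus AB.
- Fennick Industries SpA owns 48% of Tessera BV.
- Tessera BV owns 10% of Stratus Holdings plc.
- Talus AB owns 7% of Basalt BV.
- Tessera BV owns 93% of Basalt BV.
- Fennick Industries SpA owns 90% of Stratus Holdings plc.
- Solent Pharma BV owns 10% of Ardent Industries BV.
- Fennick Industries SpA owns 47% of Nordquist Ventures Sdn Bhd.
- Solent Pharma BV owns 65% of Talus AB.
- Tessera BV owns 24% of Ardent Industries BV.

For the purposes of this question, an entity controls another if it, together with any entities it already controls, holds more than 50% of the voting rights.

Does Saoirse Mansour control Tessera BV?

Yes

Saoirse holds 90% of Fennick, so Saoirse controls Fennick.
Saoirse and Fennick together hold 42% + 48% = 90% of Tessera, so Saoirse controls Tessera.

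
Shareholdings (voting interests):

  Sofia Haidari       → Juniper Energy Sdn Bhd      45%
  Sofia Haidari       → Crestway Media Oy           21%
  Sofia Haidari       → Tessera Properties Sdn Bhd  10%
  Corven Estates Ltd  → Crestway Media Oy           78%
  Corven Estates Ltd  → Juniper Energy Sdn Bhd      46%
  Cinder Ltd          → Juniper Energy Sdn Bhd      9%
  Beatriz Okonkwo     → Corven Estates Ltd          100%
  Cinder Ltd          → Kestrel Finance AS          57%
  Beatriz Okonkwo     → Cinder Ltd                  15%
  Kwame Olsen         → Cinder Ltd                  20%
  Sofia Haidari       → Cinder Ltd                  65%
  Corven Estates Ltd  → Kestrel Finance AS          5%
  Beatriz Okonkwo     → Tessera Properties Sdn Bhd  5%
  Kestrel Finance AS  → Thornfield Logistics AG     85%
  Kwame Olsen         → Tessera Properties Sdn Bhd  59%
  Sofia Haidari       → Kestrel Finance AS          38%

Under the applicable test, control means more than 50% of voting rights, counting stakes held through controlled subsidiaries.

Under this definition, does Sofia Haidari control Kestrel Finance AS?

Sofia holds 65% of Cinder, so Sofia controls Cinder.
Sofia and Cinder together hold 38% + 57% = 95% of Kestrel, so Sofia controls Kestrel.

Yes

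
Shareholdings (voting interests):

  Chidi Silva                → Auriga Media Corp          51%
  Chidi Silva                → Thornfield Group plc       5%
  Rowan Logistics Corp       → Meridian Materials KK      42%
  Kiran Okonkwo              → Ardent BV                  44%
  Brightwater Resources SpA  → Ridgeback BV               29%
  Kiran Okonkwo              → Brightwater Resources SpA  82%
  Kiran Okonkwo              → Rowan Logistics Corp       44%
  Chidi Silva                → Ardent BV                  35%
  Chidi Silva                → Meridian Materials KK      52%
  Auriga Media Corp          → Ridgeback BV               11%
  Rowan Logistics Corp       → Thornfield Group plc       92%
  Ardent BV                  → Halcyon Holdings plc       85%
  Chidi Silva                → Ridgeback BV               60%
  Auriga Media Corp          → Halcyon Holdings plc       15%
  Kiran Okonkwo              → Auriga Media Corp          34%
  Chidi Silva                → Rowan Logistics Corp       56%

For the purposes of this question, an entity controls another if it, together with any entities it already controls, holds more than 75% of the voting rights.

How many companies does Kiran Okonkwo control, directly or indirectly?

1

Kiran holds 82% of Brightwater, so Kiran controls Brightwater.
No other company's threshold is met.
Kiran controls 1 company.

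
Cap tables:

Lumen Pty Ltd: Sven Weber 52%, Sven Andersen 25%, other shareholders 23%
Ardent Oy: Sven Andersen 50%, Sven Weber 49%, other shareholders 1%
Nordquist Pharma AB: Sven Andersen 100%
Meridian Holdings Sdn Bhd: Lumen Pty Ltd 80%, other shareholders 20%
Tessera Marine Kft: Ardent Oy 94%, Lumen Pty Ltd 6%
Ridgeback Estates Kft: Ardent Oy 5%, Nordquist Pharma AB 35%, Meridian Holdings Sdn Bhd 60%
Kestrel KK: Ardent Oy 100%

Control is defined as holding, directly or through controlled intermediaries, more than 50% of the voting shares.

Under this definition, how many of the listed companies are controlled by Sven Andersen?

1

Sven Andersen holds 100% of Nordquist, so Sven Andersen controls Nordquist.
No other company's threshold is met.
Sven Andersen controls 1 company.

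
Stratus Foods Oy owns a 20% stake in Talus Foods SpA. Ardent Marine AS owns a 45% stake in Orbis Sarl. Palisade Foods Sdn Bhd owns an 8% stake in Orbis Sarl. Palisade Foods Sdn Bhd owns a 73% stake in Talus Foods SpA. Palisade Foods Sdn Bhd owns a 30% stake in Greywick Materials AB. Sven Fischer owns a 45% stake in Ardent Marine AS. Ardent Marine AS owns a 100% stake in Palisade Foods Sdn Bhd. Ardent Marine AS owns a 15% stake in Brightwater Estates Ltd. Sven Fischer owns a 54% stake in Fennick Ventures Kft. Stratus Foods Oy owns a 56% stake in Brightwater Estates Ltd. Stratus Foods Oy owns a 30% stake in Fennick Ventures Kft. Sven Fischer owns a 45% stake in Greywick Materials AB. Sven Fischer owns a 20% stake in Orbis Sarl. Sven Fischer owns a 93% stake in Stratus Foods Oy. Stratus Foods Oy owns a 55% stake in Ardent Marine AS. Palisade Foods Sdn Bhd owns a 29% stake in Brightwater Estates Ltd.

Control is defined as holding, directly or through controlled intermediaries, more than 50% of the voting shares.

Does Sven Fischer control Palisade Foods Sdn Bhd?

Yes

Sven holds 93% of Stratus, so Sven controls Stratus.
Stratus and Sven together hold 55% + 45% = 100% of Ardent, so Sven controls Ardent.
Ardent holds 100% of Palisade, so Sven controls Palisade.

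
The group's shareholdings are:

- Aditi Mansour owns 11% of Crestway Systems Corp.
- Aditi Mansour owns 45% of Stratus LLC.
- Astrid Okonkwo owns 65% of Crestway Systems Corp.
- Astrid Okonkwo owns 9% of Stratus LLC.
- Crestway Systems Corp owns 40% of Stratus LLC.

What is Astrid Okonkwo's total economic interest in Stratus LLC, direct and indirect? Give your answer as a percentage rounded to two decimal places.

Astrid reaches Stratus along 2 paths.
Via Crestway: 65% × 40% = 26%.
Direct stake: 9% = 9%.
Total: 26% + 9% = 35%.
Rounded: 35.00%.

35.00%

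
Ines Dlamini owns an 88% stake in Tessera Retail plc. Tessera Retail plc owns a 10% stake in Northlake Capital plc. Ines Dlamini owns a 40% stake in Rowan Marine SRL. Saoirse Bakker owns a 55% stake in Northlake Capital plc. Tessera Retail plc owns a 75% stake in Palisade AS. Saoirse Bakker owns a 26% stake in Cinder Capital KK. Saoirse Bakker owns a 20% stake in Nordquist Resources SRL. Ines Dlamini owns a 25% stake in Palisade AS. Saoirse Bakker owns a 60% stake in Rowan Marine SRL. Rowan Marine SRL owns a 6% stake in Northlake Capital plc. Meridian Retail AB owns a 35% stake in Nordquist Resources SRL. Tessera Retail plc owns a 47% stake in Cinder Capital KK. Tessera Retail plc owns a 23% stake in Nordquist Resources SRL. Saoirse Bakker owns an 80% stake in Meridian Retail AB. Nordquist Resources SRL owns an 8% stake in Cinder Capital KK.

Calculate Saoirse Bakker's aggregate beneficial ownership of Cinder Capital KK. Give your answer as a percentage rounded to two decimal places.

29.84%

Saoirse reaches Cinder along 3 paths.
Direct stake: 26% = 26%.
Via Nordquist: 20% × 8% = 1.6%.
Via Meridian → Nordquist: 80% × 35% × 8% = 2.24%.
Total: 26% + 1.6% + 2.24% = 29.84%.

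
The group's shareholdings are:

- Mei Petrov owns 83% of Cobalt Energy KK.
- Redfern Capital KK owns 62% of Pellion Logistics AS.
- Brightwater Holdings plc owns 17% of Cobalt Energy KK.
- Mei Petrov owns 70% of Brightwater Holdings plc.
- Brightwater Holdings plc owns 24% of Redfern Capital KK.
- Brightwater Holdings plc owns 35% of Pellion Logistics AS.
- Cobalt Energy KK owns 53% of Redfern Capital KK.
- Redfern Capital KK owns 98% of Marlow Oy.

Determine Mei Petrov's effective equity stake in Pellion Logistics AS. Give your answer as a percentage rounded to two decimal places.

66.10%

Mei reaches Pellion along 4 paths.
Via Brightwater: 70% × 35% = 24.5%.
Via Cobalt → Redfern: 83% × 53% × 62% = 27.2738%.
Via Brightwater → Cobalt → Redfern: 70% × 17% × 53% × 62% = 3.91034%.
Via Brightwater → Redfern: 70% × 24% × 62% = 10.416%.
Total: 24.5% + 27.2738% + 3.91034% + 10.416% = 66.10014%.
Rounded: 66.10%.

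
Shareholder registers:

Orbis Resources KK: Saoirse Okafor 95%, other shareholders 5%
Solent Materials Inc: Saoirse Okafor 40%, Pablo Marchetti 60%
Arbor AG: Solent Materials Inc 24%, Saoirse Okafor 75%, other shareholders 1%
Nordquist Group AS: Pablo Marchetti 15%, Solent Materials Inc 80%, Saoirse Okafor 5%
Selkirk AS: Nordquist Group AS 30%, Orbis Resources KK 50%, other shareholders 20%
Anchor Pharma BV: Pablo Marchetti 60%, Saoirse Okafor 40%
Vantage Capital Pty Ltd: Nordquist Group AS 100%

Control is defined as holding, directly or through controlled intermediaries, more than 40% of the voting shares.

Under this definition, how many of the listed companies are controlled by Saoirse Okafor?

3

Saoirse holds 95% of Orbis, so Saoirse controls Orbis.
Saoirse holds 75% of Arbor, so Saoirse controls Arbor.
Orbis holds 50% of Selkirk, so Saoirse controls Selkirk.
No other company's threshold is met.
Saoirse controls 3 companies.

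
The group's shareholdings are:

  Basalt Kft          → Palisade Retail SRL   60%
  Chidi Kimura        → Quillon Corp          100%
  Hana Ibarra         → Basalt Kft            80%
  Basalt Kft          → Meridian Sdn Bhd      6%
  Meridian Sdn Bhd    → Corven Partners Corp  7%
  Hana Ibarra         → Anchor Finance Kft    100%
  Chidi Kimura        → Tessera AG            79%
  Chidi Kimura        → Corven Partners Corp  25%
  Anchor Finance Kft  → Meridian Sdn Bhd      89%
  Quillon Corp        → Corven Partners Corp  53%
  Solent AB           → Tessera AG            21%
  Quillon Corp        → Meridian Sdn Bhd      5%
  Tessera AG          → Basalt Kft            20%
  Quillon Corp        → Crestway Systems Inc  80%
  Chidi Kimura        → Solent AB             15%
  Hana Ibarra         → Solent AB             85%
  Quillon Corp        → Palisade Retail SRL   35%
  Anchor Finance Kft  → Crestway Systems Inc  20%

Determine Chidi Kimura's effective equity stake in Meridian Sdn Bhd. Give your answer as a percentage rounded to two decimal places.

5.99%

Chidi reaches Meridian along 3 paths.
Via Quillon: 100% × 5% = 5%.
Via Solent → Tessera → Basalt: 15% × 21% × 20% × 6% = 0.0378%.
Via Tessera → Basalt: 79% × 20% × 6% = 0.948%.
Total: 5% + 0.0378% + 0.948% = 5.9858%.
Rounded: 5.99%.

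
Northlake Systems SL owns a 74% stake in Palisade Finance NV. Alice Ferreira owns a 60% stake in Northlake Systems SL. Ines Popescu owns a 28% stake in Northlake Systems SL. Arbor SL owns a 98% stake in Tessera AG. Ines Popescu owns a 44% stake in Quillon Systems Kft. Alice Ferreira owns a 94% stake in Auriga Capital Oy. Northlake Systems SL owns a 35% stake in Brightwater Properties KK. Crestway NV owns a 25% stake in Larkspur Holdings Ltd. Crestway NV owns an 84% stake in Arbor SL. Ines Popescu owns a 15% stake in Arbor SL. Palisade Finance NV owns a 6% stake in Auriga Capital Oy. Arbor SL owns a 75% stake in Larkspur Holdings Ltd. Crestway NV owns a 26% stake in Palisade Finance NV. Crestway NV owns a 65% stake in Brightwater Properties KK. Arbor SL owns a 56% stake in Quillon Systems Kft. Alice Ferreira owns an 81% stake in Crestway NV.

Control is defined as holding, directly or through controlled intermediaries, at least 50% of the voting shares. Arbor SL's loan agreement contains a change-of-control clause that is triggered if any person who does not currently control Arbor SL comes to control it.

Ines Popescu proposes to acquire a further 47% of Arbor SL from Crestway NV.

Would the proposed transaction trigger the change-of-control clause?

Yes

The purchase adds only to Ines's holdings (Crestway's stake shrinks), so Ines is the only person who could newly come to control Arbor.
Ines's largest direct stake is 44% in Quillon, which does not meet the threshold, so Ines controls no company.
In Arbor, Ines's side holds only 15%, not ≥ 50%.
So before the transaction, Ines does not control Arbor.
After the purchase, Ines's direct stake in Arbor rises to 15% + 47% = 62%, and Crestway's stake falls to 37%.
Ines holds 62% of Arbor, so Ines controls Arbor.
Ines did not control Arbor before and does after, so the clause is triggered.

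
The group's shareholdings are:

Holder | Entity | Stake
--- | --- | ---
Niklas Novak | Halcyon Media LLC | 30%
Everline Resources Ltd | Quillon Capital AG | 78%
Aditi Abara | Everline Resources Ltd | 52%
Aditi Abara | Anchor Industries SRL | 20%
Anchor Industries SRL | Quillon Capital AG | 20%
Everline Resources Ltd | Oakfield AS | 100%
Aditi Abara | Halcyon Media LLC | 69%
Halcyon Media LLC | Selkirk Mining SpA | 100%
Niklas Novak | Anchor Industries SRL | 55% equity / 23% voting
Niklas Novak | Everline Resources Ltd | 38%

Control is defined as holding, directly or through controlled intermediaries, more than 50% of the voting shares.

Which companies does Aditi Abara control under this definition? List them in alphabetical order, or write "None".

Everline Resources Ltd, Halcyon Media LLC, Oakfield AS, Quillon Capital AG, Selkirk Mining SpA

Aditi holds 69% of Halcyon, so Aditi controls Halcyon.
Aditi holds 52% of Everline, so Aditi controls Everline.
Everline holds 78% of Quillon, so Aditi controls Quillon.
Everline holds 100% of Oakfield, so Aditi controls Oakfield.
Halcyon holds 100% of Selkirk, so Aditi controls Selkirk.
No other company's threshold is met.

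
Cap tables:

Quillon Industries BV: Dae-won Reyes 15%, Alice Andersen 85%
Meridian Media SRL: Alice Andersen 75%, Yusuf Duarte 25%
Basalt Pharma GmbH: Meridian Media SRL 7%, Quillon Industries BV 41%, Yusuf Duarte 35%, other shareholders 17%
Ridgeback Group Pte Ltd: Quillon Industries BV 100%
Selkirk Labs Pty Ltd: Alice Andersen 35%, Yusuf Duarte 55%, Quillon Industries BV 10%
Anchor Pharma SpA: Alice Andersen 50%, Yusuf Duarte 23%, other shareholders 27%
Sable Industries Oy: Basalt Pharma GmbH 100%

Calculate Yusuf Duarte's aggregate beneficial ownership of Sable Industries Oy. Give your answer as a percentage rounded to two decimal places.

Yusuf reaches Sable along 2 paths.
Via Meridian → Basalt: 25% × 7% × 100% = 1.75%.
Via Basalt: 35% × 100% = 35%.
Total: 1.75% + 35% = 36.75%.

36.75%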